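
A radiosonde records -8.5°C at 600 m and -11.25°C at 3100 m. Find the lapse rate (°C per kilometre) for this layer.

Γ = −ΔT/Δz = (-8.5 − (-11.25)) / (3100 − 600) m
  = 2.75°C / 2.5 km = 1.1°C/km

1.1°C/km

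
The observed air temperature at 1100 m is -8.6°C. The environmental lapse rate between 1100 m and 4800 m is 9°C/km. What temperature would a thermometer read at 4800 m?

-41.9°C

Environmental to 4800 m: -9 × 3.7 km = -33.3°C, so T = -41.9°C.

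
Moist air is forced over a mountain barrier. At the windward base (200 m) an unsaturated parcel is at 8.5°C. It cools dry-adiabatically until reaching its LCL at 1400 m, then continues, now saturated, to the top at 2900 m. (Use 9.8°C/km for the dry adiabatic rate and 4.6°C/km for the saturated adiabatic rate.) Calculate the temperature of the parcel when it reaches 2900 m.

Dry to 1400 m: -9.8 × 1.2 km = -11.76°C, so T = -3.26°C.
Saturated to 2900 m: -4.6 × 1.5 km = -6.9°C, so T = -10.16°C.

-10.16°C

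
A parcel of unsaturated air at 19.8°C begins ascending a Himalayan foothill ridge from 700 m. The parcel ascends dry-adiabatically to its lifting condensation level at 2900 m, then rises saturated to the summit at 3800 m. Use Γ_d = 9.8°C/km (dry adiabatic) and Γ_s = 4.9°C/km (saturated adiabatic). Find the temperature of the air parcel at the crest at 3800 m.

-6.17°C

700 → 2900 m (dry, 9.8°C/km): ΔT = -9.8 × 2.2 = -21.56°C → T = -1.76°C
2900 → 3800 m (saturated, 4.9°C/km): ΔT = -4.9 × 0.9 = -4.41°C → T = -6.17°C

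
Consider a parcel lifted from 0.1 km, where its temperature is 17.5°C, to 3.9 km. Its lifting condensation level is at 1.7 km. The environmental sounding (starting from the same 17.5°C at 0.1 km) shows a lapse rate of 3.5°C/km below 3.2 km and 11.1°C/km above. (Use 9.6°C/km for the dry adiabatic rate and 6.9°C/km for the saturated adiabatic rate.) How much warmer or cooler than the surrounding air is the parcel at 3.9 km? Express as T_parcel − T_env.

-11.92°C (parcel cooler than environment)

Parcel:
  100 → 1700 m (dry, 9.6°C/km): ΔT = -9.6 × 1.6 = -15.36°C → T = 2.14°C
  1700 → 3900 m (saturated, 6.9°C/km): ΔT = -6.9 × 2.2 = -15.18°C → T = -13.04°C
Environment:
  100 → 3200 m (environment, lower layer, 3.5°C/km): ΔT = -3.5 × 3.1 = -10.85°C → T = 6.65°C
  3200 → 3900 m (environment, upper layer, 11.1°C/km): ΔT = -11.1 × 0.7 = -7.77°C → T = -1.12°C
T_parcel − T_env = -13.04 − (-1.12) = -11.92°C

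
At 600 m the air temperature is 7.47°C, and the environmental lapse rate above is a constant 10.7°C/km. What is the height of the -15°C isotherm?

Height above start = (7.47 − (-15)) / 10.7 = 2.1 km
Altitude = 600 m + 2100 m = 2700 m

2700 m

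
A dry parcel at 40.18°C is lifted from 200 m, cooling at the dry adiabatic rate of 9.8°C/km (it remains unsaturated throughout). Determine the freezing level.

Height above start = (40.18 − 0) / 9.8 = 4.1 km
Altitude = 200 m + 4100 m = 4300 m

4300 m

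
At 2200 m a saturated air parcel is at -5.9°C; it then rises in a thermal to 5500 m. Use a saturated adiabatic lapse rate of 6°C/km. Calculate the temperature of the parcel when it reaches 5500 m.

2200 → 5500 m (saturated adiabatic, 6°C/km): ΔT = -6 × 3.3 = -19.8°C → T = -25.7°C

-25.7°C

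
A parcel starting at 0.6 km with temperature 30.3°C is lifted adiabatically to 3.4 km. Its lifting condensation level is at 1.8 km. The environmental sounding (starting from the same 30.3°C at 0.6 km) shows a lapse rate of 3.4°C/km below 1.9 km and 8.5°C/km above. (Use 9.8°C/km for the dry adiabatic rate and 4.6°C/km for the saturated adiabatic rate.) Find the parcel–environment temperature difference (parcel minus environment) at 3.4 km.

Parcel:
  600 → 1800 m (dry, 9.8°C/km): ΔT = -9.8 × 1.2 = -11.76°C → T = 18.54°C
  1800 → 3400 m (saturated, 4.6°C/km): ΔT = -4.6 × 1.6 = -7.36°C → T = 11.18°C
Environment:
  600 → 1900 m (environment, lower layer, 3.4°C/km): ΔT = -3.4 × 1.3 = -4.42°C → T = 25.88°C
  1900 → 3400 m (environment, upper layer, 8.5°C/km): ΔT = -8.5 × 1.5 = -12.75°C → T = 13.13°C
T_parcel − T_env = 11.18 − 13.13 = -1.95°C

-1.95°C (parcel cooler than environment)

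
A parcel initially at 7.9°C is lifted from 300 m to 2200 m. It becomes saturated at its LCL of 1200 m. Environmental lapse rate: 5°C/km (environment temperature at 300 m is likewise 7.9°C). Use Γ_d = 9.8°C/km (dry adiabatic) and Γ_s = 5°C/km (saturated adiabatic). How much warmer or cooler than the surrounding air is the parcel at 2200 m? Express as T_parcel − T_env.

Parcel:
  From 300 m to 1200 m (dry): cools by 9.8 × 0.9 = 8.82°C, giving -0.92°C.
  From 1200 m to 2200 m (saturated): cools by 5 × 1 = 5°C, giving -5.92°C.
Environment:
  From 300 m to 2200 m (environment): cools by 5 × 1.9 = 9.5°C, giving -1.6°C.
T_parcel − T_env = -5.92 − (-1.6) = -4.32°C

-4.32°C (parcel cooler than environment)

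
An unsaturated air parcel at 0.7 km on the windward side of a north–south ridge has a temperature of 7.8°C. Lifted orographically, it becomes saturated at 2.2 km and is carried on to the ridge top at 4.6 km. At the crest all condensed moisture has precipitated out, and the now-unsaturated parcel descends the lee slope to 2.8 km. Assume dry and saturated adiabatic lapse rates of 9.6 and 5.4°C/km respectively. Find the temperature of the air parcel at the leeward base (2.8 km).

From 700 m to 2200 m (dry): cools by 9.6 × 1.5 = 14.4°C, giving -6.6°C.
From 2200 m to 4600 m (saturated): cools by 5.4 × 2.4 = 12.96°C, giving -19.56°C.
From 4600 m to 2800 m (dry descent): warms by 9.6 × 1.8 = 17.28°C, giving -2.28°C.

-2.28°C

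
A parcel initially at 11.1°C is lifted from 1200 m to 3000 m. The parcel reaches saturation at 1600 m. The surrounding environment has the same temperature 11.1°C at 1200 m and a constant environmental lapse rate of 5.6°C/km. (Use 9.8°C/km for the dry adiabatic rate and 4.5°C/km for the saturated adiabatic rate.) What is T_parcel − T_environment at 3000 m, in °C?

-0.14°C (parcel cooler than environment)

Parcel:
  1200 → 1600 m (dry, 9.8°C/km): ΔT = -9.8 × 0.4 = -3.92°C → T = 7.18°C
  1600 → 3000 m (saturated, 4.5°C/km): ΔT = -4.5 × 1.4 = -6.3°C → T = 0.88°C
Environment:
  1200 → 3000 m (environment, 5.6°C/km): ΔT = -5.6 × 1.8 = -10.08°C → T = 1.02°C
T_parcel − T_env = 0.88 − 1.02 = -0.14°C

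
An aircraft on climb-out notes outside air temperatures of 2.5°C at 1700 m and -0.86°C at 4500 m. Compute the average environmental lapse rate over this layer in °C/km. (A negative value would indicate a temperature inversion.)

1.2°C/km

Γ = −ΔT/Δz = (2.5 − (-0.86)) / (4500 − 1700) m
  = 3.36°C / 2.8 km = 1.2°C/km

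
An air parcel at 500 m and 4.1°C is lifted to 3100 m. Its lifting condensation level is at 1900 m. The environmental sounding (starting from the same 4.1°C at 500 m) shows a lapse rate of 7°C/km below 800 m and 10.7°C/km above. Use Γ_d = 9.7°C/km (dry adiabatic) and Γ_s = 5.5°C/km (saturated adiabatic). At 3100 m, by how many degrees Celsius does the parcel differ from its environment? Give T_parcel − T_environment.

+6.53°C (parcel warmer than environment)

Parcel:
  500–1900 m, dry: Δz = 1.4 km ⇒ ΔT = -13.58°C; T = -9.48°C
  1900–3100 m, saturated: Δz = 1.2 km ⇒ ΔT = -6.6°C; T = -16.08°C
Environment:
  500–800 m, environment, lower layer: Δz = 0.3 km ⇒ ΔT = -2.1°C; T = 2°C
  800–3100 m, environment, upper layer: Δz = 2.3 km ⇒ ΔT = -24.61°C; T = -22.61°C
T_parcel − T_env = -16.08 − (-22.61) = +6.53°C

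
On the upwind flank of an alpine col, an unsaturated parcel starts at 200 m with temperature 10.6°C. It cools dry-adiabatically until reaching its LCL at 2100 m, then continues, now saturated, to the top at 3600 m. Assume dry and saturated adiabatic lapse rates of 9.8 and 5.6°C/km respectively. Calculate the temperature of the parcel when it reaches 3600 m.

-16.42°C

200 → 2100 m (dry, 9.8°C/km): ΔT = -9.8 × 1.9 = -18.62°C → T = -8.02°C
2100 → 3600 m (saturated, 5.6°C/km): ΔT = -5.6 × 1.5 = -8.4°C → T = -16.42°C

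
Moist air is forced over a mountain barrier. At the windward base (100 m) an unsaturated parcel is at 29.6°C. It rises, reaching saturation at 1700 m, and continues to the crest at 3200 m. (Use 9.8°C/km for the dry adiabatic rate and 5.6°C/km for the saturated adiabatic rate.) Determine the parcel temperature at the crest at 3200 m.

5.52°C

100 → 1700 m (dry, 9.8°C/km): ΔT = -9.8 × 1.6 = -15.68°C → T = 13.92°C
1700 → 3200 m (saturated, 5.6°C/km): ΔT = -5.6 × 1.5 = -8.4°C → T = 5.52°C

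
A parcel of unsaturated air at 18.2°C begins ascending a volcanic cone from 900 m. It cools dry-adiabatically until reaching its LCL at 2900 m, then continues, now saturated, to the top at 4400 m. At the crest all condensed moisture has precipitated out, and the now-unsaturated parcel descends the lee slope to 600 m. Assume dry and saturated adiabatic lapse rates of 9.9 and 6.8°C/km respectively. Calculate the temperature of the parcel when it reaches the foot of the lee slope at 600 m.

900–2900 m, dry: Δz = 2 km ⇒ ΔT = -19.8°C; T = -1.6°C
2900–4400 m, saturated: Δz = 1.5 km ⇒ ΔT = -10.2°C; T = -11.8°C
4400–600 m, dry descent: Δz = 3.8 km ⇒ ΔT = +37.62°C; T = 25.82°C

25.82°C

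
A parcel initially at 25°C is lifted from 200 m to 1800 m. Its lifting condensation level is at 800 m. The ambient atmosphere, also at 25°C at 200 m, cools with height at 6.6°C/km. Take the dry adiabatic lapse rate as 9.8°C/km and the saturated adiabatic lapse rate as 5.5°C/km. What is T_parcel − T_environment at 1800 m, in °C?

-0.82°C (parcel cooler than environment)

Parcel:
  200–800 m, dry: Δz = 0.6 km ⇒ ΔT = -5.88°C; T = 19.12°C
  800–1800 m, saturated: Δz = 1 km ⇒ ΔT = -5.5°C; T = 13.62°C
Environment:
  200–1800 m, environment: Δz = 1.6 km ⇒ ΔT = -10.56°C; T = 14.44°C
T_parcel − T_env = 13.62 − 14.44 = -0.82°C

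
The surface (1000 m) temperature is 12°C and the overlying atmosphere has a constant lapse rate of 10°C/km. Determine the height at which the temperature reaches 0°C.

Height above start = (12 − 0) / 10 = 1.2 km
Altitude = 1000 m + 1200 m = 2200 m

2200 m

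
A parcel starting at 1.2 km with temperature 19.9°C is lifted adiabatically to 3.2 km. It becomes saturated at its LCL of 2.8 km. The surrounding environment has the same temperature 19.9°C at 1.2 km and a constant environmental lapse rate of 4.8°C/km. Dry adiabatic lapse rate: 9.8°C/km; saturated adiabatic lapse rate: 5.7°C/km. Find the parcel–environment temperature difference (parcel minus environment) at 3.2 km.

-8.36°C (parcel cooler than environment)

Parcel:
  1200 → 2800 m (dry, 9.8°C/km): ΔT = -9.8 × 1.6 = -15.68°C → T = 4.22°C
  2800 → 3200 m (saturated, 5.7°C/km): ΔT = -5.7 × 0.4 = -2.28°C → T = 1.94°C
Environment:
  1200 → 3200 m (environment, 4.8°C/km): ΔT = -4.8 × 2 = -9.6°C → T = 10.3°C
T_parcel − T_env = 1.94 − 10.3 = -8.36°C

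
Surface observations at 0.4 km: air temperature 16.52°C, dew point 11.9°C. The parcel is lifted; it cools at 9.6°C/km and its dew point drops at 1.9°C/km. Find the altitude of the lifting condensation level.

T and T_d converge at 9.6 − 1.9 = 7.7°C per km
Height above start = (16.52 − 11.9) / 7.7 = 0.6 km
LCL altitude = 400 m + 600 m = 1000 m

1 km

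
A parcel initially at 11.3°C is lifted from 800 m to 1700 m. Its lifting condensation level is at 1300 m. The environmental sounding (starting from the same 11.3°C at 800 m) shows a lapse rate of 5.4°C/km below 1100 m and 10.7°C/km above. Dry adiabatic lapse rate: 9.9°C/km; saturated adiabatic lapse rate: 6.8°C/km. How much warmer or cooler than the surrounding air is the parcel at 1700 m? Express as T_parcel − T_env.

+0.37°C (parcel warmer than environment)

Parcel:
  800–1300 m, dry: Δz = 0.5 km ⇒ ΔT = -4.95°C; T = 6.35°C
  1300–1700 m, saturated: Δz = 0.4 km ⇒ ΔT = -2.72°C; T = 3.63°C
Environment:
  800–1100 m, environment, lower layer: Δz = 0.3 km ⇒ ΔT = -1.62°C; T = 9.68°C
  1100–1700 m, environment, upper layer: Δz = 0.6 km ⇒ ΔT = -6.42°C; T = 3.26°C
T_parcel − T_env = 3.63 − 3.26 = +0.37°C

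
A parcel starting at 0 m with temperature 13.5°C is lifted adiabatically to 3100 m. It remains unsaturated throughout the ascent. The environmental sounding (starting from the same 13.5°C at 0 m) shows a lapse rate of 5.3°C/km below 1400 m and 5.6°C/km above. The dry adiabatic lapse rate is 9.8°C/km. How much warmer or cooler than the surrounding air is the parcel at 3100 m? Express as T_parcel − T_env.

Parcel:
  0–3100 m, dry: Δz = 3.1 km ⇒ ΔT = -30.38°C; T = -16.88°C
Environment:
  0–1400 m, environment, lower layer: Δz = 1.4 km ⇒ ΔT = -7.42°C; T = 6.08°C
  1400–3100 m, environment, upper layer: Δz = 1.7 km ⇒ ΔT = -9.52°C; T = -3.44°C
T_parcel − T_env = -16.88 − (-3.44) = -13.44°C

-13.44°C (parcel cooler than environment)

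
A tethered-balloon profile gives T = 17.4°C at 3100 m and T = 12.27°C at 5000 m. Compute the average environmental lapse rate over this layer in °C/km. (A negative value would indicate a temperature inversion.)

Γ = −ΔT/Δz = (17.4 − 12.27) / (5000 − 3100) m
  = 5.13°C / 1.9 km = 2.7°C/km

2.7°C/km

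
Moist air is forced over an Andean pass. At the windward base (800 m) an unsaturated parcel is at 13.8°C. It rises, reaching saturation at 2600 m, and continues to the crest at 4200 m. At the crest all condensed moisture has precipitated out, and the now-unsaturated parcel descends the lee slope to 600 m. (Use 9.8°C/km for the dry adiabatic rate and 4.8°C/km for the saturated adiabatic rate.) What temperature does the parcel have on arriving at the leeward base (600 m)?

23.76°C

800–2600 m, dry: Δz = 1.8 km ⇒ ΔT = -17.64°C; T = -3.84°C
2600–4200 m, saturated: Δz = 1.6 km ⇒ ΔT = -7.68°C; T = -11.52°C
4200–600 m, dry descent: Δz = 3.6 km ⇒ ΔT = +35.28°C; T = 23.76°C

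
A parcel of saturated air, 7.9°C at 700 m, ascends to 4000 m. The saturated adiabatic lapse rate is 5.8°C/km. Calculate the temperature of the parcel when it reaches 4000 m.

Saturated adiabatic to 4000 m: -5.8 × 3.3 km = -19.14°C, so T = -11.24°C.

-11.24°C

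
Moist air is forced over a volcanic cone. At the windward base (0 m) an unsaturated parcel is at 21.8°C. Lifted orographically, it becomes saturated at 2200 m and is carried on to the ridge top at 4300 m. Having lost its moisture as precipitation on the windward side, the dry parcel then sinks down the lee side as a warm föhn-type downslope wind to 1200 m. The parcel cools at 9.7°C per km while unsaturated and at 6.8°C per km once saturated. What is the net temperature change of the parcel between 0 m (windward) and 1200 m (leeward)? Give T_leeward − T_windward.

0 → 2200 m (dry, 9.7°C/km): ΔT = -9.7 × 2.2 = -21.34°C → T = 0.46°C
2200 → 4300 m (saturated, 6.8°C/km): ΔT = -6.8 × 2.1 = -14.28°C → T = -13.82°C
4300 → 1200 m (dry descent, 9.7°C/km): ΔT = +9.7 × 3.1 = +30.07°C → T = 16.25°C
Net change vs windward start: 16.25 − 21.8 = -5.55°C

-5.55°C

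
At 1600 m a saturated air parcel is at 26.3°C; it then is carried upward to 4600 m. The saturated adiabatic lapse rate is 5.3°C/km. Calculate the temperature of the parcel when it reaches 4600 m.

10.4°C

From 1600 m to 4600 m (saturated adiabatic): cools by 5.3 × 3 = 15.9°C, giving 10.4°C.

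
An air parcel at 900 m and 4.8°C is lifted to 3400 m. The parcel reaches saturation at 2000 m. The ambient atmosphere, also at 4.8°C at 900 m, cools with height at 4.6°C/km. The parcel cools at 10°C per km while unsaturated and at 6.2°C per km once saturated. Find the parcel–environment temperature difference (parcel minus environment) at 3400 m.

Parcel:
  900–2000 m, dry: Δz = 1.1 km ⇒ ΔT = -11°C; T = -6.2°C
  2000–3400 m, saturated: Δz = 1.4 km ⇒ ΔT = -8.68°C; T = -14.88°C
Environment:
  900–3400 m, environment: Δz = 2.5 km ⇒ ΔT = -11.5°C; T = -6.7°C
T_parcel − T_env = -14.88 − (-6.7) = -8.18°C

-8.18°C (parcel cooler than environment)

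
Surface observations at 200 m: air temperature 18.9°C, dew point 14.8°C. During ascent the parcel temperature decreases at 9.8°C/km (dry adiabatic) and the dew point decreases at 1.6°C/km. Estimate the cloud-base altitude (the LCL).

700 m

T and T_d converge at 9.8 − 1.6 = 8.2°C per km
Height above start = (18.9 − 14.8) / 8.2 = 0.5 km
LCL altitude = 200 m + 500 m = 700 m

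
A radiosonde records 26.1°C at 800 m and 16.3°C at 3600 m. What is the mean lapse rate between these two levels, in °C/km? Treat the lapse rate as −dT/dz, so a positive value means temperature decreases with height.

Γ = −ΔT/Δz = (26.1 − 16.3) / (3600 − 800) m
  = 9.8°C / 2.8 km = 3.5°C/km

3.5°C/km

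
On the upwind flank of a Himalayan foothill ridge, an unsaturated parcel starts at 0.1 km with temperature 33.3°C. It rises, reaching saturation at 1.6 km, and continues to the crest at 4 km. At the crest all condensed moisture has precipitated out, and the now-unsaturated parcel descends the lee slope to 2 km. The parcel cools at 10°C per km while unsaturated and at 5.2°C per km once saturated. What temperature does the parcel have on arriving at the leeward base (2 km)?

Dry to 1600 m: -10 × 1.5 km = -15°C, so T = 18.3°C.
Saturated to 4000 m: -5.2 × 2.4 km = -12.48°C, so T = 5.82°C.
Dry descent to 2000 m: +10 × 2 km = +20°C, so T = 25.82°C.

25.82°C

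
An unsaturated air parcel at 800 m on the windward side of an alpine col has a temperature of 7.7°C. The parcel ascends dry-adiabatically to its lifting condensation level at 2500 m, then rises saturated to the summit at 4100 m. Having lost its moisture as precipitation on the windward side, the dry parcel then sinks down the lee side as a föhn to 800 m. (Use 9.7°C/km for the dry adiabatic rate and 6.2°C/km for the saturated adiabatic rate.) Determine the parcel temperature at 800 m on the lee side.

13.3°C

From 800 m to 2500 m (dry): cools by 9.7 × 1.7 = 16.49°C, giving -8.79°C.
From 2500 m to 4100 m (saturated): cools by 6.2 × 1.6 = 9.92°C, giving -18.71°C.
From 4100 m to 800 m (dry descent): warms by 9.7 × 3.3 = 32.01°C, giving 13.3°C.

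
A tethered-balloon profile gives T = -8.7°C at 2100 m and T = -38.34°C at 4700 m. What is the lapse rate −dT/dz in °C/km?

11.4°C/km

Γ = −ΔT/Δz = (-8.7 − (-38.34)) / (4700 − 2100) m
  = 29.64°C / 2.6 km = 11.4°C/km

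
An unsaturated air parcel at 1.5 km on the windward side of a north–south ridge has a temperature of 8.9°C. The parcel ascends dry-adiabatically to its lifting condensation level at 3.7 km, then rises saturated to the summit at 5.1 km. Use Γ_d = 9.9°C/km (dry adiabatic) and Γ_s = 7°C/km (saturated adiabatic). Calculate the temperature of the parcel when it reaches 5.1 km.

-22.68°C

From 1500 m to 3700 m (dry): cools by 9.9 × 2.2 = 21.78°C, giving -12.88°C.
From 3700 m to 5100 m (saturated): cools by 7 × 1.4 = 9.8°C, giving -22.68°C.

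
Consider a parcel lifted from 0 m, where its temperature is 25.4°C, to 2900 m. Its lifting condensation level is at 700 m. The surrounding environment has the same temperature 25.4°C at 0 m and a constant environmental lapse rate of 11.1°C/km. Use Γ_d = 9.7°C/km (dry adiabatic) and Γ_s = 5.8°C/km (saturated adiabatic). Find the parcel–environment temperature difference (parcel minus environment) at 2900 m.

+12.64°C (parcel warmer than environment)

Parcel:
  0–700 m, dry: Δz = 0.7 km ⇒ ΔT = -6.79°C; T = 18.61°C
  700–2900 m, saturated: Δz = 2.2 km ⇒ ΔT = -12.76°C; T = 5.85°C
Environment:
  0–2900 m, environment: Δz = 2.9 km ⇒ ΔT = -32.19°C; T = -6.79°C
T_parcel − T_env = 5.85 − (-6.79) = +12.64°C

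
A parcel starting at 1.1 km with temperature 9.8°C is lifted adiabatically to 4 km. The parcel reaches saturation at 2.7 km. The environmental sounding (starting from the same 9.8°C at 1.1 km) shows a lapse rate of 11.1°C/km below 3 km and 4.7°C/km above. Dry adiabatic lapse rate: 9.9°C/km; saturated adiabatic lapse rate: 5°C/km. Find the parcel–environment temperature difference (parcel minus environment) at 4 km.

Parcel:
  From 1100 m to 2700 m (dry): cools by 9.9 × 1.6 = 15.84°C, giving -6.04°C.
  From 2700 m to 4000 m (saturated): cools by 5 × 1.3 = 6.5°C, giving -12.54°C.
Environment:
  From 1100 m to 3000 m (environment, lower layer): cools by 11.1 × 1.9 = 21.09°C, giving -11.29°C.
  From 3000 m to 4000 m (environment, upper layer): cools by 4.7 × 1 = 4.7°C, giving -15.99°C.
T_parcel − T_env = -12.54 − (-15.99) = +3.45°C

+3.45°C (parcel warmer than environment)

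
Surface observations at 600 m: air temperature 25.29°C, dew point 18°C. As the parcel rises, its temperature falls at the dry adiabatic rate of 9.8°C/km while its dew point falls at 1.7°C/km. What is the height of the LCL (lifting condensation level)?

1500 m

T and T_d converge at 9.8 − 1.7 = 8.1°C per km
Height above start = (25.29 − 18) / 8.1 = 0.9 km
LCL altitude = 600 m + 900 m = 1500 m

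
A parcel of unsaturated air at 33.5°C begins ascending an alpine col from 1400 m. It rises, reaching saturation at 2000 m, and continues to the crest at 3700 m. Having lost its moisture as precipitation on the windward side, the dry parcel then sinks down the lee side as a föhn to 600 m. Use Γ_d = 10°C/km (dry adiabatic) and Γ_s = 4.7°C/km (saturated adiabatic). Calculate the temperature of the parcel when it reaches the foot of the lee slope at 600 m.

50.51°C

Dry to 2000 m: -10 × 0.6 km = -6°C, so T = 27.5°C.
Saturated to 3700 m: -4.7 × 1.7 km = -7.99°C, so T = 19.51°C.
Dry descent to 600 m: +10 × 3.1 km = +31°C, so T = 50.51°C.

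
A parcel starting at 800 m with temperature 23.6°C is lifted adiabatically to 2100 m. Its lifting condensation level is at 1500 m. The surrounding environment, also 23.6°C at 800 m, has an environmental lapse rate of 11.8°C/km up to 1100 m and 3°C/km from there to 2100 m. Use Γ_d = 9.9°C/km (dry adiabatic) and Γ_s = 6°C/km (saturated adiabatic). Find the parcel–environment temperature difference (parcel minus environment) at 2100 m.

-3.99°C (parcel cooler than environment)

Parcel:
  From 800 m to 1500 m (dry): cools by 9.9 × 0.7 = 6.93°C, giving 16.67°C.
  From 1500 m to 2100 m (saturated): cools by 6 × 0.6 = 3.6°C, giving 13.07°C.
Environment:
  From 800 m to 1100 m (environment, lower layer): cools by 11.8 × 0.3 = 3.54°C, giving 20.06°C.
  From 1100 m to 2100 m (environment, upper layer): cools by 3 × 1 = 3°C, giving 17.06°C.
T_parcel − T_env = 13.07 − 17.06 = -3.99°C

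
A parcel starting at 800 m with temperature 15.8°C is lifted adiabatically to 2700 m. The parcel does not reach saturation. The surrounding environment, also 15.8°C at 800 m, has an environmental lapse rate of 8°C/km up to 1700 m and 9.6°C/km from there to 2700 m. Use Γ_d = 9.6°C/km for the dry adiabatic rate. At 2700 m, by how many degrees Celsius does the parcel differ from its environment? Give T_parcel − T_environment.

-1.44°C (parcel cooler than environment)

Parcel:
  800–2700 m, dry: Δz = 1.9 km ⇒ ΔT = -18.24°C; T = -2.44°C
Environment:
  800–1700 m, environment, lower layer: Δz = 0.9 km ⇒ ΔT = -7.2°C; T = 8.6°C
  1700–2700 m, environment, upper layer: Δz = 1 km ⇒ ΔT = -9.6°C; T = -1°C
T_parcel − T_env = -2.44 − (-1) = -1.44°C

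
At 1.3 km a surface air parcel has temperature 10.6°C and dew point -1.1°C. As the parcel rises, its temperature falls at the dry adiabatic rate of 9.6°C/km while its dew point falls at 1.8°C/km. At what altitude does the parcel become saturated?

2.8 km

T and T_d converge at 9.6 − 1.8 = 7.8°C per km
Height above start = (10.6 − (-1.1)) / 7.8 = 1.5 km
LCL altitude = 1300 m + 1500 m = 2800 m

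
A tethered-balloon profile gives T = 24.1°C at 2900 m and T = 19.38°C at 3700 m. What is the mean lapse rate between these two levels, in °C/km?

5.9°C/km

Γ = −ΔT/Δz = (24.1 − 19.38) / (3700 − 2900) m
  = 4.72°C / 0.8 km = 5.9°C/km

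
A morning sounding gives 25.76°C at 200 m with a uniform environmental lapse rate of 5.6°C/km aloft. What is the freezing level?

Height above start = (25.76 − 0) / 5.6 = 4.6 km
Altitude = 200 m + 4600 m = 4800 m

4800 m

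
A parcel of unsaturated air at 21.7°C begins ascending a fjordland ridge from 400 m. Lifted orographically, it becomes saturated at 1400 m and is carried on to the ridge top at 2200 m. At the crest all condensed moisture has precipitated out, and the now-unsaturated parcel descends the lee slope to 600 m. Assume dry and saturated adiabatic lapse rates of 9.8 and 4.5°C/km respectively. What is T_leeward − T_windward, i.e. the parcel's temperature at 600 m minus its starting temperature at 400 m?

+2.28°C

400–1400 m, dry: Δz = 1 km ⇒ ΔT = -9.8°C; T = 11.9°C
1400–2200 m, saturated: Δz = 0.8 km ⇒ ΔT = -3.6°C; T = 8.3°C
2200–600 m, dry descent: Δz = 1.6 km ⇒ ΔT = +15.68°C; T = 23.98°C
Net change vs windward start: 23.98 − 21.7 = +2.28°C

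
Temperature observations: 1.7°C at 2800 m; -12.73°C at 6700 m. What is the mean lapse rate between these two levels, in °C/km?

3.7°C/km

Γ = −ΔT/Δz = (1.7 − (-12.73)) / (6700 − 2800) m
  = 14.43°C / 3.9 km = 3.7°C/km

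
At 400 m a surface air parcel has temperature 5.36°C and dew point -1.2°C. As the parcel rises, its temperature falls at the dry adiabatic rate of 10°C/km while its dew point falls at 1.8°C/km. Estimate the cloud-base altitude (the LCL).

1200 m

T and T_d converge at 10 − 1.8 = 8.2°C per km
Height above start = (5.36 − (-1.2)) / 8.2 = 0.8 km
LCL altitude = 400 m + 800 m = 1200 m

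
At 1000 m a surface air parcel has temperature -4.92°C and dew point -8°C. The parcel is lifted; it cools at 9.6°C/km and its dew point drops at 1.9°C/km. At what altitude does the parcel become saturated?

1400 m

T and T_d converge at 9.6 − 1.9 = 7.7°C per km
Height above start = (-4.92 − (-8)) / 7.7 = 0.4 km
LCL altitude = 1000 m + 400 m = 1400 m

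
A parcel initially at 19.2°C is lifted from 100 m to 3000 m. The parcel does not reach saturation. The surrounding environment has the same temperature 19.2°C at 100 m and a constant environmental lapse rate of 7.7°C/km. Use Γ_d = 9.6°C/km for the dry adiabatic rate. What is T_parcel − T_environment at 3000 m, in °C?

Parcel:
  Dry to 3000 m: -9.6 × 2.9 km = -27.84°C, so T = -8.64°C.
Environment:
  Environment to 3000 m: -7.7 × 2.9 km = -22.33°C, so T = -3.13°C.
T_parcel − T_env = -8.64 − (-3.13) = -5.51°C

-5.51°C (parcel cooler than environment)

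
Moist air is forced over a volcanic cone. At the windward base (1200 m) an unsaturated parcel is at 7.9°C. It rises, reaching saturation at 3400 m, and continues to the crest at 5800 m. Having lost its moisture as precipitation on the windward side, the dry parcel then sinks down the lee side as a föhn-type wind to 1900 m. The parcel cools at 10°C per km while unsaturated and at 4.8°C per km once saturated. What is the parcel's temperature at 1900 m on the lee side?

13.38°C

1200–3400 m, dry: Δz = 2.2 km ⇒ ΔT = -22°C; T = -14.1°C
3400–5800 m, saturated: Δz = 2.4 km ⇒ ΔT = -11.52°C; T = -25.62°C
5800–1900 m, dry descent: Δz = 3.9 km ⇒ ΔT = +39°C; T = 13.38°C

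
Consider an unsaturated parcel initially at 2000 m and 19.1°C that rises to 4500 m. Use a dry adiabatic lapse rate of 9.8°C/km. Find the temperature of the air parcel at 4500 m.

2000 → 4500 m (dry adiabatic, 9.8°C/km): ΔT = -9.8 × 2.5 = -24.5°C → T = -5.4°C

-5.4°C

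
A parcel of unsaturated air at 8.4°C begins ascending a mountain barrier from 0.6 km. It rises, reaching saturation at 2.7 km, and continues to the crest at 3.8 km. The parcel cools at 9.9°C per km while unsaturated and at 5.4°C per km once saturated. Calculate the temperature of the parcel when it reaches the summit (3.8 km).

Dry to 2700 m: -9.9 × 2.1 km = -20.79°C, so T = -12.39°C.
Saturated to 3800 m: -5.4 × 1.1 km = -5.94°C, so T = -18.33°C.

-18.33°C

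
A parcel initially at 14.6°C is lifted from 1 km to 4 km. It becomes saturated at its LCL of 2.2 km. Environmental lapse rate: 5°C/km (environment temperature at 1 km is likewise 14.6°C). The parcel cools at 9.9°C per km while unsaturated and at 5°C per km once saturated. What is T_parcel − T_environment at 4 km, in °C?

-5.88°C (parcel cooler than environment)

Parcel:
  Dry to 2200 m: -9.9 × 1.2 km = -11.88°C, so T = 2.72°C.
  Saturated to 4000 m: -5 × 1.8 km = -9°C, so T = -6.28°C.
Environment:
  Environment to 4000 m: -5 × 3 km = -15°C, so T = -0.4°C.
T_parcel − T_env = -6.28 − (-0.4) = -5.88°C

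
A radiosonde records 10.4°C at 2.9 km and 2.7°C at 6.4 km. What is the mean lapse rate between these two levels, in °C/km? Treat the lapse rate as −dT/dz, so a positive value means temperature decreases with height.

Γ = −ΔT/Δz = (10.4 − 2.7) / (6400 − 2900) m
  = 7.7°C / 3.5 km = 2.2°C/km

2.2°C/km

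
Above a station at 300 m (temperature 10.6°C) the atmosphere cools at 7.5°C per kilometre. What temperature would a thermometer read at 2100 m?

-2.9°C

From 300 m to 2100 m (environmental): cools by 7.5 × 1.8 = 13.5°C, giving -2.9°C.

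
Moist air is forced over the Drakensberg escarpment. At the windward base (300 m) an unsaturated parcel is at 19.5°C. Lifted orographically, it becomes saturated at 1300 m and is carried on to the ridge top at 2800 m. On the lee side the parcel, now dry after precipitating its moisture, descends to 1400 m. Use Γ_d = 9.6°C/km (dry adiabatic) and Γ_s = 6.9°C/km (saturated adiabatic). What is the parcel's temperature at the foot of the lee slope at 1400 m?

12.99°C

300 → 1300 m (dry, 9.6°C/km): ΔT = -9.6 × 1 = -9.6°C → T = 9.9°C
1300 → 2800 m (saturated, 6.9°C/km): ΔT = -6.9 × 1.5 = -10.35°C → T = -0.45°C
2800 → 1400 m (dry descent, 9.6°C/km): ΔT = +9.6 × 1.4 = +13.44°C → T = 12.99°C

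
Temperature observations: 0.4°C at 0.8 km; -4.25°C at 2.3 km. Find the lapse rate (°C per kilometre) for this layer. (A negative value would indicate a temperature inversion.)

Γ = −ΔT/Δz = (0.4 − (-4.25)) / (2300 − 800) m
  = 4.65°C / 1.5 km = 3.1°C/km

3.1°C/km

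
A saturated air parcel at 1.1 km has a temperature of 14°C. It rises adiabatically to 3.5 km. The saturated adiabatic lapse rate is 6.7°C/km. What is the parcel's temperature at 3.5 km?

-2.08°C

Saturated adiabatic to 3500 m: -6.7 × 2.4 km = -16.08°C, so T = -2.08°C.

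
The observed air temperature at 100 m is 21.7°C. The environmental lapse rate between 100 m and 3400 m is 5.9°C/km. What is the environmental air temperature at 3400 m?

2.23°C

100 → 3400 m (environmental, 5.9°C/km): ΔT = -5.9 × 3.3 = -19.47°C → T = 2.23°C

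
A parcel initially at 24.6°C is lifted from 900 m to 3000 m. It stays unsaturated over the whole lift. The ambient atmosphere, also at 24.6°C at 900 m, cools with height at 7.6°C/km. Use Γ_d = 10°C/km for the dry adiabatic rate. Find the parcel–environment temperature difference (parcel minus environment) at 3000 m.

Parcel:
  900 → 3000 m (dry, 10°C/km): ΔT = -10 × 2.1 = -21°C → T = 3.6°C
Environment:
  900 → 3000 m (environment, 7.6°C/km): ΔT = -7.6 × 2.1 = -15.96°C → T = 8.64°C
T_parcel − T_env = 3.6 − 8.64 = -5.04°C

-5.04°C (parcel cooler than environment)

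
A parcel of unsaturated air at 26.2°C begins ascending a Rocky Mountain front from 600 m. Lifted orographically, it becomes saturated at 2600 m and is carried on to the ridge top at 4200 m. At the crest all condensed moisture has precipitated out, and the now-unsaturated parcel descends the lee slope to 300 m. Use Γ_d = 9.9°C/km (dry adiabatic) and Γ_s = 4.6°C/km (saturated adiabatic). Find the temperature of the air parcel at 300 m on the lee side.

37.65°C

600–2600 m, dry: Δz = 2 km ⇒ ΔT = -19.8°C; T = 6.4°C
2600–4200 m, saturated: Δz = 1.6 km ⇒ ΔT = -7.36°C; T = -0.96°C
4200–300 m, dry descent: Δz = 3.9 km ⇒ ΔT = +38.61°C; T = 37.65°C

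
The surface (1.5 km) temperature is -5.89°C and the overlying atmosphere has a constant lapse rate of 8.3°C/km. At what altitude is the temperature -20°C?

Height above start = (-5.89 − (-20)) / 8.3 = 1.7 km
Altitude = 1500 m + 1700 m = 3200 m

3.2 km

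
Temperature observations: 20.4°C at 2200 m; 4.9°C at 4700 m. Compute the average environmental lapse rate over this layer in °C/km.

Γ = −ΔT/Δz = (20.4 − 4.9) / (4700 − 2200) m
  = 15.5°C / 2.5 km = 6.2°C/km

6.2°C/km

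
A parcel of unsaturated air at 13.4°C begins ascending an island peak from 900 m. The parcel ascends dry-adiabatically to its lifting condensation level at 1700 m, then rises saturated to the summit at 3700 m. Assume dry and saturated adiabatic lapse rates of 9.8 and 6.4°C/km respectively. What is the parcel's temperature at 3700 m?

-7.24°C

900 → 1700 m (dry, 9.8°C/km): ΔT = -9.8 × 0.8 = -7.84°C → T = 5.56°C
1700 → 3700 m (saturated, 6.4°C/km): ΔT = -6.4 × 2 = -12.8°C → T = -7.24°C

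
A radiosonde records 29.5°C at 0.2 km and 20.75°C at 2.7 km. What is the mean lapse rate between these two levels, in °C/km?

3.5°C/km

Γ = −ΔT/Δz = (29.5 − 20.75) / (2700 − 200) m
  = 8.75°C / 2.5 km = 3.5°C/km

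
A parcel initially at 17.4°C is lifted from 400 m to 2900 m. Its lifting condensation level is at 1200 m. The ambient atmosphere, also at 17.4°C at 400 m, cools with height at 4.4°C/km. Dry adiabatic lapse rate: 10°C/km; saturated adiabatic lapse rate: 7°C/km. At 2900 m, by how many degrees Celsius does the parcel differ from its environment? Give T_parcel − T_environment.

Parcel:
  400 → 1200 m (dry, 10°C/km): ΔT = -10 × 0.8 = -8°C → T = 9.4°C
  1200 → 2900 m (saturated, 7°C/km): ΔT = -7 × 1.7 = -11.9°C → T = -2.5°C
Environment:
  400 → 2900 m (environment, 4.4°C/km): ΔT = -4.4 × 2.5 = -11°C → T = 6.4°C
T_parcel − T_env = -2.5 − 6.4 = -8.9°C

-8.9°C (parcel cooler than environment)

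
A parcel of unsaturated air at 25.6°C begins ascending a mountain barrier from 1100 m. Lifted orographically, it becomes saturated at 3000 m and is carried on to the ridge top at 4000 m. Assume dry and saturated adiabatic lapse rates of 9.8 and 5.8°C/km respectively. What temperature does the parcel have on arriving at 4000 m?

1.18°C

From 1100 m to 3000 m (dry): cools by 9.8 × 1.9 = 18.62°C, giving 6.98°C.
From 3000 m to 4000 m (saturated): cools by 5.8 × 1 = 5.8°C, giving 1.18°C.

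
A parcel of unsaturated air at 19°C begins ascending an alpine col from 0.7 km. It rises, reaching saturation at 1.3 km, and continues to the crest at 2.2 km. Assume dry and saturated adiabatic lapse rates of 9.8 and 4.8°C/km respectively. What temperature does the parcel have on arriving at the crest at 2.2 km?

700–1300 m, dry: Δz = 0.6 km ⇒ ΔT = -5.88°C; T = 13.12°C
1300–2200 m, saturated: Δz = 0.9 km ⇒ ΔT = -4.32°C; T = 8.8°C

8.8°C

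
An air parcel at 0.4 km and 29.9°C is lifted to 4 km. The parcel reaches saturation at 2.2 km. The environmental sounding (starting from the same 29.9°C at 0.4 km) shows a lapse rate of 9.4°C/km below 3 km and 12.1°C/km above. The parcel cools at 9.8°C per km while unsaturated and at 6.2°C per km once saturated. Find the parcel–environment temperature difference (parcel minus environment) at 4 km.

Parcel:
  400–2200 m, dry: Δz = 1.8 km ⇒ ΔT = -17.64°C; T = 12.26°C
  2200–4000 m, saturated: Δz = 1.8 km ⇒ ΔT = -11.16°C; T = 1.1°C
Environment:
  400–3000 m, environment, lower layer: Δz = 2.6 km ⇒ ΔT = -24.44°C; T = 5.46°C
  3000–4000 m, environment, upper layer: Δz = 1 km ⇒ ΔT = -12.1°C; T = -6.64°C
T_parcel − T_env = 1.1 − (-6.64) = +7.74°C

+7.74°C (parcel warmer than environment)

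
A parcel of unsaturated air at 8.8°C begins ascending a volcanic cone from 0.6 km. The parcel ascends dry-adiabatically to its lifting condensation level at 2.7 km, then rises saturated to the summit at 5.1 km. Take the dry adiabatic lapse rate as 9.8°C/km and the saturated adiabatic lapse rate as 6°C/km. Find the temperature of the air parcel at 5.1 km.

From 600 m to 2700 m (dry): cools by 9.8 × 2.1 = 20.58°C, giving -11.78°C.
From 2700 m to 5100 m (saturated): cools by 6 × 2.4 = 14.4°C, giving -26.18°C.

-26.18°C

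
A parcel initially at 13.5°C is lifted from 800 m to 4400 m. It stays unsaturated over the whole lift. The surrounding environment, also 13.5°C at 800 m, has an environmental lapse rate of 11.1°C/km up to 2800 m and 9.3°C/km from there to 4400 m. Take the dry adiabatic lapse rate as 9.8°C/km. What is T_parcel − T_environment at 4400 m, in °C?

+1.8°C (parcel warmer than environment)

Parcel:
  800 → 4400 m (dry, 9.8°C/km): ΔT = -9.8 × 3.6 = -35.28°C → T = -21.78°C
Environment:
  800 → 2800 m (environment, lower layer, 11.1°C/km): ΔT = -11.1 × 2 = -22.2°C → T = -8.7°C
  2800 → 4400 m (environment, upper layer, 9.3°C/km): ΔT = -9.3 × 1.6 = -14.88°C → T = -23.58°C
T_parcel − T_env = -21.78 − (-23.58) = +1.8°C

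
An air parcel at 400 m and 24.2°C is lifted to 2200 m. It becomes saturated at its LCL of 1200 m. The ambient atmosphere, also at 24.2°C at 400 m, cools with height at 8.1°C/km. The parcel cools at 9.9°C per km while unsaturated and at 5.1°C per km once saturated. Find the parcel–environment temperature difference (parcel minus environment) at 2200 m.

+1.56°C (parcel warmer than environment)

Parcel:
  400–1200 m, dry: Δz = 0.8 km ⇒ ΔT = -7.92°C; T = 16.28°C
  1200–2200 m, saturated: Δz = 1 km ⇒ ΔT = -5.1°C; T = 11.18°C
Environment:
  400–2200 m, environment: Δz = 1.8 km ⇒ ΔT = -14.58°C; T = 9.62°C
T_parcel − T_env = 11.18 − 9.62 = +1.56°C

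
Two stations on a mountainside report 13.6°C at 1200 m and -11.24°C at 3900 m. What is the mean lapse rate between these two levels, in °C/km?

9.2°C/km

Γ = −ΔT/Δz = (13.6 − (-11.24)) / (3900 − 1200) m
  = 24.84°C / 2.7 km = 9.2°C/km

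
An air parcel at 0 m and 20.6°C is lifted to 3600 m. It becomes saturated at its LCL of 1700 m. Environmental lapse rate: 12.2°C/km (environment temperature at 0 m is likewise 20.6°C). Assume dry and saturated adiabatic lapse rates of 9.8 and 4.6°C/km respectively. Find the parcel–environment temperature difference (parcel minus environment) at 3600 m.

+18.52°C (parcel warmer than environment)

Parcel:
  0 → 1700 m (dry, 9.8°C/km): ΔT = -9.8 × 1.7 = -16.66°C → T = 3.94°C
  1700 → 3600 m (saturated, 4.6°C/km): ΔT = -4.6 × 1.9 = -8.74°C → T = -4.8°C
Environment:
  0 → 3600 m (environment, 12.2°C/km): ΔT = -12.2 × 3.6 = -43.92°C → T = -23.32°C
T_parcel − T_env = -4.8 − (-23.32) = +18.52°C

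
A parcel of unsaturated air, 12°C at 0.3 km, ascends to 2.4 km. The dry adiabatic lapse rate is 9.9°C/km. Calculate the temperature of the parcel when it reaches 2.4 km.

-8.79°C

From 300 m to 2400 m (dry adiabatic): cools by 9.9 × 2.1 = 20.79°C, giving -8.79°C.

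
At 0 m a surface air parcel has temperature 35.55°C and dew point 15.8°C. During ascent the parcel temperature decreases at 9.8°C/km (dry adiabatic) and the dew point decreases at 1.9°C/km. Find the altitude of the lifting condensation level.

T and T_d converge at 9.8 − 1.9 = 7.9°C per km
Height above start = (35.55 − 15.8) / 7.9 = 2.5 km
LCL altitude = 0 m + 2500 m = 2500 m

2500 m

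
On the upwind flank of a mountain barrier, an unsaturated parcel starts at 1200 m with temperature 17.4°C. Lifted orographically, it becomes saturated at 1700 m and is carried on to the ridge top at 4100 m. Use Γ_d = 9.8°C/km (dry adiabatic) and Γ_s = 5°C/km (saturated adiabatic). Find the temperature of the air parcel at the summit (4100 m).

From 1200 m to 1700 m (dry): cools by 9.8 × 0.5 = 4.9°C, giving 12.5°C.
From 1700 m to 4100 m (saturated): cools by 5 × 2.4 = 12°C, giving 0.5°C.

0.5°C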